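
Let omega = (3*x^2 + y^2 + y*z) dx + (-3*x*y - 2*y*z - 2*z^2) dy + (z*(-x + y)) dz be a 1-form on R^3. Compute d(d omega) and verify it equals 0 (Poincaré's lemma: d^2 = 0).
d(d omega) = 0

Step 1: d omega = sum_{i<j} (∂f_j/∂x_i - ∂f_i/∂x_j) dx_i ∧ dx_j:
  coeff of dx ∧ dy: -5*y - z
  coeff of dx ∧ dz: -y - z
  coeff of dy ∧ dz: 2*y + 5*z
Step 2: Apply d again to each 2-form coefficient. The only possible 3-form in R^3 is dx ∧ dy ∧ dz, with coefficient
  ∂(coeff of dy∧dz)/∂x - ∂(coeff of dx∧dz)/∂y + ∂(coeff of dx∧dy)/∂z
  = ∂/∂x (2*y + 5*z) - ∂/∂y (-y - z) + ∂/∂z (-5*y - z).
Each of these terms simplifies to sums of mixed partials that cancel in pairs. The result is 0 (by equality of mixed partials for smooth functions — Schwarz / Clairaut).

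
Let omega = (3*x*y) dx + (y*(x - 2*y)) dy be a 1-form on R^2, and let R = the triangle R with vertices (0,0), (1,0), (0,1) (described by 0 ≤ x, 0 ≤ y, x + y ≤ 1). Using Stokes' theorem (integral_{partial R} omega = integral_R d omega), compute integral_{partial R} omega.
integral_(partial R) omega = -1/3

Stokes: integral_partial_R omega = integral_R d omega with d omega = (∂Q/∂x - ∂P/∂y) dx ∧ dy.
  ∂Q/∂x = y
  ∂P/∂y = 3*x
  integrand = ∂Q/∂x - ∂P/∂y = -3*x + y.
Integrating over R: integral_0^1 integral_0^{1-x} (-3*x + y) dy dx = -1/3.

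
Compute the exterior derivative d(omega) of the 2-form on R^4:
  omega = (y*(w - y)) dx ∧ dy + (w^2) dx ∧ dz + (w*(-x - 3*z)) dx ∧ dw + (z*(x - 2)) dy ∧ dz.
d(omega) = (y) dx ∧ dy ∧ dw + (5*w) dx ∧ dz ∧ dw + (z) dx ∧ dy ∧ dz

For a 2-form omega = sum_{i<j} g_{ij} dx_i ∧ dx_j, the exterior derivative is
  d(omega) = sum_{i<j} d(g_{ij}) ∧ dx_i ∧ dx_j = sum_{i<j, k} (∂g_{ij}/∂x_k) dx_k ∧ dx_i ∧ dx_j.
Expand each term, using dx_k ∧ dx_i ∧ dx_j = sgn(permutation) dx_{(a)} ∧ dx_{(b)} ∧ dx_{(c)} with (a < b < c) sorted:
  d(y*(w - y)) includes (∂/∂w)(y*(w - y)) dw = (y) dw, which multiplied by dx ∧ dy gives (y) dx ∧ dy ∧ dw
  d(w^2) includes (∂/∂w)(w^2) dw = (2*w) dw, which multiplied by dx ∧ dz gives (2*w) dx ∧ dz ∧ dw
  d(w*(-x - 3*z)) includes (∂/∂z)(w*(-x - 3*z)) dz = (-3*w) dz, which multiplied by dx ∧ dw gives (3*w) dx ∧ dz ∧ dw
  d(z*(x - 2)) includes (∂/∂x)(z*(x - 2)) dx = (z) dx, which multiplied by dy ∧ dz gives (z) dx ∧ dy ∧ dz
Collecting like 3-forms: d(omega) = (y) dx ∧ dy ∧ dw + (5*w) dx ∧ dz ∧ dw + (z) dx ∧ dy ∧ dz.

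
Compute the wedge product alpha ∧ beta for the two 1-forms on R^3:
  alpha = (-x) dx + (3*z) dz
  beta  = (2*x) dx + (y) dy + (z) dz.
alpha ∧ beta = (-x*y) dx ∧ dy + (-7*x*z) dx ∧ dz + (-3*y*z) dy ∧ dz

Distribute the wedge, using dx_i ∧ dx_j = -dx_j ∧ dx_i and dx_i ∧ dx_i = 0. For each pair (i, j) with i < j, the coefficient of dx_i ∧ dx_j in alpha ∧ beta is (alpha_i * beta_j - alpha_j * beta_i). Collecting: alpha ∧ beta = (-x*y) dx ∧ dy + (-7*x*z) dx ∧ dz + (-3*y*z) dy ∧ dz.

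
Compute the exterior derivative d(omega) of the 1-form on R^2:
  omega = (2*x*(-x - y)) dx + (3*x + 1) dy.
d(omega) = (2*x + 3) dx ∧ dy

For a 1-form omega = sum_i f_i dx_i, the exterior derivative is
  d(omega) = sum_{i < j} (∂f_j/∂x_i - ∂f_i/∂x_j) dx_i ∧ dx_j.
  coefficient of dx ∧ dy: ∂f_2/∂x - ∂f_1/∂y = ∂(3*x + 1)/∂x - ∂(2*x*(-x - y))/∂y = 2*x + 3
Assembling: d(omega) = (2*x + 3) dx ∧ dy.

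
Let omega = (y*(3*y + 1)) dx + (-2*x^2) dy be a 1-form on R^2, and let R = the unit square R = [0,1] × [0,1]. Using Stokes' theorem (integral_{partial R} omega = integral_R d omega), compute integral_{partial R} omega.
integral_(partial R) omega = -6

Stokes: integral_partial_R omega = integral_R d omega with d omega = (∂Q/∂x - ∂P/∂y) dx ∧ dy.
  ∂Q/∂x = -4*x
  ∂P/∂y = 6*y + 1
  integrand = ∂Q/∂x - ∂P/∂y = -4*x - 6*y - 1.
Integrating over R: integral_0^1 integral_0^1 (-4*x - 6*y - 1) dx dy = -6.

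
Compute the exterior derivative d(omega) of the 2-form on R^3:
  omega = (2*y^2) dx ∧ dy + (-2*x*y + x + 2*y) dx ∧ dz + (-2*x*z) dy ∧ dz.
d(omega) = (2*x - 2*z - 2) dx ∧ dy ∧ dz

For a 2-form omega = sum_{i<j} g_{ij} dx_i ∧ dx_j, the exterior derivative is
  d(omega) = sum_{i<j} d(g_{ij}) ∧ dx_i ∧ dx_j = sum_{i<j, k} (∂g_{ij}/∂x_k) dx_k ∧ dx_i ∧ dx_j.
Expand each term, using dx_k ∧ dx_i ∧ dx_j = sgn(permutation) dx_{(a)} ∧ dx_{(b)} ∧ dx_{(c)} with (a < b < c) sorted:
  d(-2*x*y + x + 2*y) includes (∂/∂y)(-2*x*y + x + 2*y) dy = (2 - 2*x) dy, which multiplied by dx ∧ dz gives (2*x - 2) dx ∧ dy ∧ dz
  d(-2*x*z) includes (∂/∂x)(-2*x*z) dx = (-2*z) dx, which multiplied by dy ∧ dz gives (-2*z) dx ∧ dy ∧ dz
Collecting like 3-forms: d(omega) = (2*x - 2*z - 2) dx ∧ dy ∧ dz.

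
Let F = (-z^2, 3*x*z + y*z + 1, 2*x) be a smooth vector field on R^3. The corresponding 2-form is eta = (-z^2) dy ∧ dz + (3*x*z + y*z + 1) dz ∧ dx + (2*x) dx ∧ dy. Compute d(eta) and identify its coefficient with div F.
d(eta) = (z) dx ∧ dy ∧ dz; div F = z

For a 2-form in R^3 of the form above, applying d gives a 3-form with coefficient ∂P/∂x + ∂Q/∂y + ∂R/∂z:
  ∂P/∂x = 0
  ∂Q/∂y = z
  ∂R/∂z = 0
Sum = z, which is exactly div F.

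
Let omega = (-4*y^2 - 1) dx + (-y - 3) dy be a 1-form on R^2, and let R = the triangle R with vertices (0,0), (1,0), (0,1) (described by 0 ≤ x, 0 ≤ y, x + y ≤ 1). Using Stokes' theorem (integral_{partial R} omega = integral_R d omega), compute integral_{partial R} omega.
integral_(partial R) omega = 4/3

Stokes: integral_partial_R omega = integral_R d omega with d omega = (∂Q/∂x - ∂P/∂y) dx ∧ dy.
  ∂Q/∂x = 0
  ∂P/∂y = -8*y
  integrand = ∂Q/∂x - ∂P/∂y = 8*y.
Integrating over R: integral_0^1 integral_0^{1-x} (8*y) dy dx = 4/3.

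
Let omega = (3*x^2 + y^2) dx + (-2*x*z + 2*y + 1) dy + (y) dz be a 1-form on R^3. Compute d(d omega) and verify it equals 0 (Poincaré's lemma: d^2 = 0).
d(d omega) = 0

Step 1: d omega = sum_{i<j} (∂f_j/∂x_i - ∂f_i/∂x_j) dx_i ∧ dx_j:
  coeff of dx ∧ dy: -2*y - 2*z
  coeff of dx ∧ dz: 0
  coeff of dy ∧ dz: 2*x + 1
Step 2: Apply d again to each 2-form coefficient. The only possible 3-form in R^3 is dx ∧ dy ∧ dz, with coefficient
  ∂(coeff of dy∧dz)/∂x - ∂(coeff of dx∧dz)/∂y + ∂(coeff of dx∧dy)/∂z
  = ∂/∂x (2*x + 1) - ∂/∂y (0) + ∂/∂z (-2*y - 2*z).
Each of these terms simplifies to sums of mixed partials that cancel in pairs. The result is 0 (by equality of mixed partials for smooth functions — Schwarz / Clairaut).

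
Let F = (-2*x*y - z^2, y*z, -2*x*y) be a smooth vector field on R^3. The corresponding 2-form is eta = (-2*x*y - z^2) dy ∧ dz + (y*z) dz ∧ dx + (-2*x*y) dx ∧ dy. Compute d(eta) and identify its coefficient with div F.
d(eta) = (-2*y + z) dx ∧ dy ∧ dz; div F = -2*y + z

For a 2-form in R^3 of the form above, applying d gives a 3-form with coefficient ∂P/∂x + ∂Q/∂y + ∂R/∂z:
  ∂P/∂x = -2*y
  ∂Q/∂y = z
  ∂R/∂z = 0
Sum = -2*y + z, which is exactly div F.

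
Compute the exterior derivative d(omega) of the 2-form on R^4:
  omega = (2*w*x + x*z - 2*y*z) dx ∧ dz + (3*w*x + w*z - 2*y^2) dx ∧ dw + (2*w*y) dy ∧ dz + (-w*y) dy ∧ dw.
d(omega) = (2*z) dx ∧ dy ∧ dz + (-w + 2*x) dx ∧ dz ∧ dw + (4*y) dx ∧ dy ∧ dw + (2*y) dy ∧ dz ∧ dw

For a 2-form omega = sum_{i<j} g_{ij} dx_i ∧ dx_j, the exterior derivative is
  d(omega) = sum_{i<j} d(g_{ij}) ∧ dx_i ∧ dx_j = sum_{i<j, k} (∂g_{ij}/∂x_k) dx_k ∧ dx_i ∧ dx_j.
Expand each term, using dx_k ∧ dx_i ∧ dx_j = sgn(permutation) dx_{(a)} ∧ dx_{(b)} ∧ dx_{(c)} with (a < b < c) sorted:
  d(2*w*x + x*z - 2*y*z) includes (∂/∂y)(2*w*x + x*z - 2*y*z) dy = (-2*z) dy, which multiplied by dx ∧ dz gives (2*z) dx ∧ dy ∧ dz
  d(2*w*x + x*z - 2*y*z) includes (∂/∂w)(2*w*x + x*z - 2*y*z) dw = (2*x) dw, which multiplied by dx ∧ dz gives (2*x) dx ∧ dz ∧ dw
  d(3*w*x + w*z - 2*y^2) includes (∂/∂y)(3*w*x + w*z - 2*y^2) dy = (-4*y) dy, which multiplied by dx ∧ dw gives (4*y) dx ∧ dy ∧ dw
  d(3*w*x + w*z - 2*y^2) includes (∂/∂z)(3*w*x + w*z - 2*y^2) dz = (w) dz, which multiplied by dx ∧ dw gives (-w) dx ∧ dz ∧ dw
  d(2*w*y) includes (∂/∂w)(2*w*y) dw = (2*y) dw, which multiplied by dy ∧ dz gives (2*y) dy ∧ dz ∧ dw
Collecting like 3-forms: d(omega) = (2*z) dx ∧ dy ∧ dz + (-w + 2*x) dx ∧ dz ∧ dw + (4*y) dx ∧ dy ∧ dw + (2*y) dy ∧ dz ∧ dw.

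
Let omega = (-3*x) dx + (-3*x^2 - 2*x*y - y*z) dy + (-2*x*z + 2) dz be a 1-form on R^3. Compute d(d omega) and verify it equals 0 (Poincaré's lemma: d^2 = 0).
d(d omega) = 0

Step 1: d omega = sum_{i<j} (∂f_j/∂x_i - ∂f_i/∂x_j) dx_i ∧ dx_j:
  coeff of dx ∧ dy: -6*x - 2*y
  coeff of dx ∧ dz: -2*z
  coeff of dy ∧ dz: y
Step 2: Apply d again to each 2-form coefficient. The only possible 3-form in R^3 is dx ∧ dy ∧ dz, with coefficient
  ∂(coeff of dy∧dz)/∂x - ∂(coeff of dx∧dz)/∂y + ∂(coeff of dx∧dy)/∂z
  = ∂/∂x (y) - ∂/∂y (-2*z) + ∂/∂z (-6*x - 2*y).
Each of these terms simplifies to sums of mixed partials that cancel in pairs. The result is 0 (by equality of mixed partials for smooth functions — Schwarz / Clairaut).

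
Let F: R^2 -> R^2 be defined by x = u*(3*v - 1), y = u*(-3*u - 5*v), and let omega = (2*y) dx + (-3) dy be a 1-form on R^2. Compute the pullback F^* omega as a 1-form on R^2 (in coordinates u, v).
F^* omega = (-18*u^2*v + 6*u^2 - 30*u*v^2 + 10*u*v + 18*u + 15*v) du + (3*u*(-6*u^2 - 10*u*v + 5)) dv

Using F^*(f dg) = (f ∘ F) d(g ∘ F), substitute each coordinate x_i by F_i(u, v) in f_i, and replace dx_i by d F_i = (∂F_i/∂u) du + (∂F_i/∂v) dv.
  For the x component: f_1(F) = 2*u*(-3*u - 5*v); d F_1 = (3*v - 1) du + (3*u) dv
  For the y component: f_2(F) = -3; d F_2 = (-6*u - 5*v) du + (-5*u) dv
Combining and collecting du, dv coefficients:
  coeff of du: -18*u^2*v + 6*u^2 - 30*u*v^2 + 10*u*v + 18*u + 15*v
  coeff of dv: 3*u*(-6*u^2 - 10*u*v + 5)
F^* omega = (-18*u^2*v + 6*u^2 - 30*u*v^2 + 10*u*v + 18*u + 15*v) du + (3*u*(-6*u^2 - 10*u*v + 5)) dv.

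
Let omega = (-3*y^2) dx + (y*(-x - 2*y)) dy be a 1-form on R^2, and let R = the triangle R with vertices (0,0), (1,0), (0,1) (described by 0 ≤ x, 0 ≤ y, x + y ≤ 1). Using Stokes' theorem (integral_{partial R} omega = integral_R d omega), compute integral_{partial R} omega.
integral_(partial R) omega = 5/6

Stokes: integral_partial_R omega = integral_R d omega with d omega = (∂Q/∂x - ∂P/∂y) dx ∧ dy.
  ∂Q/∂x = -y
  ∂P/∂y = -6*y
  integrand = ∂Q/∂x - ∂P/∂y = 5*y.
Integrating over R: integral_0^1 integral_0^{1-x} (5*y) dy dx = 5/6.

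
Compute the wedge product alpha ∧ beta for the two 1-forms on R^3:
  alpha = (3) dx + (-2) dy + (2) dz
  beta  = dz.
alpha ∧ beta = (3) dx ∧ dz + (-2) dy ∧ dz

Distribute the wedge, using dx_i ∧ dx_j = -dx_j ∧ dx_i and dx_i ∧ dx_i = 0. For each pair (i, j) with i < j, the coefficient of dx_i ∧ dx_j in alpha ∧ beta is (alpha_i * beta_j - alpha_j * beta_i). Collecting: alpha ∧ beta = (3) dx ∧ dz + (-2) dy ∧ dz.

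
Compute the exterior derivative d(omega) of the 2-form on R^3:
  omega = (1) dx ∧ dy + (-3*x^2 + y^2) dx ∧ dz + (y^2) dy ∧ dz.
d(omega) = (-2*y) dx ∧ dy ∧ dz

For a 2-form omega = sum_{i<j} g_{ij} dx_i ∧ dx_j, the exterior derivative is
  d(omega) = sum_{i<j} d(g_{ij}) ∧ dx_i ∧ dx_j = sum_{i<j, k} (∂g_{ij}/∂x_k) dx_k ∧ dx_i ∧ dx_j.
Expand each term, using dx_k ∧ dx_i ∧ dx_j = sgn(permutation) dx_{(a)} ∧ dx_{(b)} ∧ dx_{(c)} with (a < b < c) sorted:
  d(-3*x^2 + y^2) includes (∂/∂y)(-3*x^2 + y^2) dy = (2*y) dy, which multiplied by dx ∧ dz gives (-2*y) dx ∧ dy ∧ dz
Collecting like 3-forms: d(omega) = (-2*y) dx ∧ dy ∧ dz.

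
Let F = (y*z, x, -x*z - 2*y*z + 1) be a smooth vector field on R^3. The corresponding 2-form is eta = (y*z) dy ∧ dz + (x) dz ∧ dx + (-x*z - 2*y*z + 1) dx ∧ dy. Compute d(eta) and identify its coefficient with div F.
d(eta) = (-x - 2*y) dx ∧ dy ∧ dz; div F = -x - 2*y

For a 2-form in R^3 of the form above, applying d gives a 3-form with coefficient ∂P/∂x + ∂Q/∂y + ∂R/∂z:
  ∂P/∂x = 0
  ∂Q/∂y = 0
  ∂R/∂z = -x - 2*y
Sum = -x - 2*y, which is exactly div F.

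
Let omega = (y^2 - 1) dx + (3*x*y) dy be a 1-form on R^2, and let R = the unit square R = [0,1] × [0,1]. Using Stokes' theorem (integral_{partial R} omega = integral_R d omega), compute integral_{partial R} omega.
integral_(partial R) omega = 1/2

Stokes: integral_partial_R omega = integral_R d omega with d omega = (∂Q/∂x - ∂P/∂y) dx ∧ dy.
  ∂Q/∂x = 3*y
  ∂P/∂y = 2*y
  integrand = ∂Q/∂x - ∂P/∂y = y.
Integrating over R: integral_0^1 integral_0^1 (y) dx dy = 1/2.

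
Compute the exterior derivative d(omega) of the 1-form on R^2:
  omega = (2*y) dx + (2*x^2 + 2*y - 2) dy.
d(omega) = (4*x - 2) dx ∧ dy

For a 1-form omega = sum_i f_i dx_i, the exterior derivative is
  d(omega) = sum_{i < j} (∂f_j/∂x_i - ∂f_i/∂x_j) dx_i ∧ dx_j.
  coefficient of dx ∧ dy: ∂f_2/∂x - ∂f_1/∂y = ∂(2*x^2 + 2*y - 2)/∂x - ∂(2*y)/∂y = 4*x - 2
Assembling: d(omega) = (4*x - 2) dx ∧ dy.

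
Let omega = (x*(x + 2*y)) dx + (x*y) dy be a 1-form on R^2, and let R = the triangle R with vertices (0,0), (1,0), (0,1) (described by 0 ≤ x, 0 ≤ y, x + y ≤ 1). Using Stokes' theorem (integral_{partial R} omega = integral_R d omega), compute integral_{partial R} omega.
integral_(partial R) omega = -1/6

Stokes: integral_partial_R omega = integral_R d omega with d omega = (∂Q/∂x - ∂P/∂y) dx ∧ dy.
  ∂Q/∂x = y
  ∂P/∂y = 2*x
  integrand = ∂Q/∂x - ∂P/∂y = -2*x + y.
Integrating over R: integral_0^1 integral_0^{1-x} (-2*x + y) dy dx = -1/6.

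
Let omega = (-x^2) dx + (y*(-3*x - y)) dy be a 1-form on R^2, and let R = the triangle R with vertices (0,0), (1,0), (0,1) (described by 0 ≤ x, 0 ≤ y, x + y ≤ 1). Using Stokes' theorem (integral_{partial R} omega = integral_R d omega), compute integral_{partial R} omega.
integral_(partial R) omega = -1/2

Stokes: integral_partial_R omega = integral_R d omega with d omega = (∂Q/∂x - ∂P/∂y) dx ∧ dy.
  ∂Q/∂x = -3*y
  ∂P/∂y = 0
  integrand = ∂Q/∂x - ∂P/∂y = -3*y.
Integrating over R: integral_0^1 integral_0^{1-x} (-3*y) dy dx = -1/2.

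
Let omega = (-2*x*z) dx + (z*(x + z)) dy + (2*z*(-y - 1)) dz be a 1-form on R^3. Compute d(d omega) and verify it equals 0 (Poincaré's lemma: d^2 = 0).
d(d omega) = 0

Step 1: d omega = sum_{i<j} (∂f_j/∂x_i - ∂f_i/∂x_j) dx_i ∧ dx_j:
  coeff of dx ∧ dy: z
  coeff of dx ∧ dz: 2*x
  coeff of dy ∧ dz: -x - 4*z
Step 2: Apply d again to each 2-form coefficient. The only possible 3-form in R^3 is dx ∧ dy ∧ dz, with coefficient
  ∂(coeff of dy∧dz)/∂x - ∂(coeff of dx∧dz)/∂y + ∂(coeff of dx∧dy)/∂z
  = ∂/∂x (-x - 4*z) - ∂/∂y (2*x) + ∂/∂z (z).
Each of these terms simplifies to sums of mixed partials that cancel in pairs. The result is 0 (by equality of mixed partials for smooth functions — Schwarz / Clairaut).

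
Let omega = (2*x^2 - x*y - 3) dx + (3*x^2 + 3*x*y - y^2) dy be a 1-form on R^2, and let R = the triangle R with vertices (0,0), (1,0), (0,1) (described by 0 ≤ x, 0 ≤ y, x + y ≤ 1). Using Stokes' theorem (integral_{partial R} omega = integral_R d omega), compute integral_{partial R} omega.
integral_(partial R) omega = 5/3

Stokes: integral_partial_R omega = integral_R d omega with d omega = (∂Q/∂x - ∂P/∂y) dx ∧ dy.
  ∂Q/∂x = 6*x + 3*y
  ∂P/∂y = -x
  integrand = ∂Q/∂x - ∂P/∂y = 7*x + 3*y.
Integrating over R: integral_0^1 integral_0^{1-x} (7*x + 3*y) dy dx = 5/3.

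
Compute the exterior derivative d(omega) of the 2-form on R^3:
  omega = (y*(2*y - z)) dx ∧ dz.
d(omega) = (-4*y + z) dx ∧ dy ∧ dz

For a 2-form omega = sum_{i<j} g_{ij} dx_i ∧ dx_j, the exterior derivative is
  d(omega) = sum_{i<j} d(g_{ij}) ∧ dx_i ∧ dx_j = sum_{i<j, k} (∂g_{ij}/∂x_k) dx_k ∧ dx_i ∧ dx_j.
Expand each term, using dx_k ∧ dx_i ∧ dx_j = sgn(permutation) dx_{(a)} ∧ dx_{(b)} ∧ dx_{(c)} with (a < b < c) sorted:
  d(y*(2*y - z)) includes (∂/∂y)(y*(2*y - z)) dy = (4*y - z) dy, which multiplied by dx ∧ dz gives (-4*y + z) dx ∧ dy ∧ dz
Collecting like 3-forms: d(omega) = (-4*y + z) dx ∧ dy ∧ dz.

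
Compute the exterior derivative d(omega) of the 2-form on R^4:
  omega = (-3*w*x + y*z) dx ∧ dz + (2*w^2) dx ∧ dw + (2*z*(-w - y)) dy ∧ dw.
d(omega) = (-z) dx ∧ dy ∧ dz + (-3*x) dx ∧ dz ∧ dw + (2*w + 2*y) dy ∧ dz ∧ dw

For a 2-form omega = sum_{i<j} g_{ij} dx_i ∧ dx_j, the exterior derivative is
  d(omega) = sum_{i<j} d(g_{ij}) ∧ dx_i ∧ dx_j = sum_{i<j, k} (∂g_{ij}/∂x_k) dx_k ∧ dx_i ∧ dx_j.
Expand each term, using dx_k ∧ dx_i ∧ dx_j = sgn(permutation) dx_{(a)} ∧ dx_{(b)} ∧ dx_{(c)} with (a < b < c) sorted:
  d(-3*w*x + y*z) includes (∂/∂y)(-3*w*x + y*z) dy = (z) dy, which multiplied by dx ∧ dz gives (-z) dx ∧ dy ∧ dz
  d(-3*w*x + y*z) includes (∂/∂w)(-3*w*x + y*z) dw = (-3*x) dw, which multiplied by dx ∧ dz gives (-3*x) dx ∧ dz ∧ dw
  d(2*z*(-w - y)) includes (∂/∂z)(2*z*(-w - y)) dz = (-2*w - 2*y) dz, which multiplied by dy ∧ dw gives (2*w + 2*y) dy ∧ dz ∧ dw
Collecting like 3-forms: d(omega) = (-z) dx ∧ dy ∧ dz + (-3*x) dx ∧ dz ∧ dw + (2*w + 2*y) dy ∧ dz ∧ dw.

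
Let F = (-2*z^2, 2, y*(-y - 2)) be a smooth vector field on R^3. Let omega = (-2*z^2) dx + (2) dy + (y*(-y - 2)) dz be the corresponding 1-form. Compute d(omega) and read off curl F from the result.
d(omega) = (-2*y - 2) dy ∧ dz + (-4*z) dz ∧ dx + (0) dx ∧ dy; curl F = (-2*y - 2, -4*z, 0)

d omega = sum_{i<j} (∂f_j/∂x_i - ∂f_i/∂x_j) dx_i ∧ dx_j. Under the identification (dy ∧ dz, dz ∧ dx, dx ∧ dy) ↔ (e_x, e_y, e_z), the coefficients are exactly the components of curl F. Compute:
  ∂R/∂y - ∂Q/∂z = (-2*y - 2) - (0) = -2*y - 2
  ∂P/∂z - ∂R/∂x = (-4*z) - (0) = -4*z
  ∂Q/∂x - ∂P/∂y = (0) - (0) = 0.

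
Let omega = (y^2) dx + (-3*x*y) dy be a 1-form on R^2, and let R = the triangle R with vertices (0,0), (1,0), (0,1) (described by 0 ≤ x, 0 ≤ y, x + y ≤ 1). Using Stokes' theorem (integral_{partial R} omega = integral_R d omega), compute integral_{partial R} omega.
integral_(partial R) omega = -5/6

Stokes: integral_partial_R omega = integral_R d omega with d omega = (∂Q/∂x - ∂P/∂y) dx ∧ dy.
  ∂Q/∂x = -3*y
  ∂P/∂y = 2*y
  integrand = ∂Q/∂x - ∂P/∂y = -5*y.
Integrating over R: integral_0^1 integral_0^{1-x} (-5*y) dy dx = -5/6.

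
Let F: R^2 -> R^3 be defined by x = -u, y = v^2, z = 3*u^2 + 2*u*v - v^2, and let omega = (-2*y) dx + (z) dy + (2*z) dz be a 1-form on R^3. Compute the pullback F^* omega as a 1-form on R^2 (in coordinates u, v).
F^* omega = (36*u^3 + 36*u^2*v - 4*u*v^2 - 4*v^3 + 2*v^2) du + (12*u^3 + 2*u^2*v - 8*u*v^2 + 2*v^3) dv

Using F^*(f dg) = (f ∘ F) d(g ∘ F), substitute each coordinate x_i by F_i(u, v) in f_i, and replace dx_i by d F_i = (∂F_i/∂u) du + (∂F_i/∂v) dv.
  For the x component: f_1(F) = -2*v^2; d F_1 = (-1) du + (0) dv
  For the y component: f_2(F) = 3*u^2 + 2*u*v - v^2; d F_2 = (0) du + (2*v) dv
  For the z component: f_3(F) = 6*u^2 + 4*u*v - 2*v^2; d F_3 = (6*u + 2*v) du + (2*u - 2*v) dv
Combining and collecting du, dv coefficients:
  coeff of du: 36*u^3 + 36*u^2*v - 4*u*v^2 - 4*v^3 + 2*v^2
  coeff of dv: 12*u^3 + 2*u^2*v - 8*u*v^2 + 2*v^3
F^* omega = (36*u^3 + 36*u^2*v - 4*u*v^2 - 4*v^3 + 2*v^2) du + (12*u^3 + 2*u^2*v - 8*u*v^2 + 2*v^3) dv.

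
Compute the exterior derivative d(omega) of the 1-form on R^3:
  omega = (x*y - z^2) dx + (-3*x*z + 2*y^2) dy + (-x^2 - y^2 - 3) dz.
d(omega) = (-x - 3*z) dx ∧ dy + (-2*x + 2*z) dx ∧ dz + (3*x - 2*y) dy ∧ dz

For a 1-form omega = sum_i f_i dx_i, the exterior derivative is
  d(omega) = sum_{i < j} (∂f_j/∂x_i - ∂f_i/∂x_j) dx_i ∧ dx_j.
  coefficient of dx ∧ dy: ∂f_2/∂x - ∂f_1/∂y = ∂(-3*x*z + 2*y^2)/∂x - ∂(x*y - z^2)/∂y = -x - 3*z
  coefficient of dx ∧ dz: ∂f_3/∂x - ∂f_1/∂z = ∂(-x^2 - y^2 - 3)/∂x - ∂(x*y - z^2)/∂z = -2*x + 2*z
  coefficient of dy ∧ dz: ∂f_3/∂y - ∂f_2/∂z = ∂(-x^2 - y^2 - 3)/∂y - ∂(-3*x*z + 2*y^2)/∂z = 3*x - 2*y
Assembling: d(omega) = (-x - 3*z) dx ∧ dy + (-2*x + 2*z) dx ∧ dz + (3*x - 2*y) dy ∧ dz.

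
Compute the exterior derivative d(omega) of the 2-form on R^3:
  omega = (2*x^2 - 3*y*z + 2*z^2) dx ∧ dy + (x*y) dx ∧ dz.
d(omega) = (-x - 3*y + 4*z) dx ∧ dy ∧ dz

For a 2-form omega = sum_{i<j} g_{ij} dx_i ∧ dx_j, the exterior derivative is
  d(omega) = sum_{i<j} d(g_{ij}) ∧ dx_i ∧ dx_j = sum_{i<j, k} (∂g_{ij}/∂x_k) dx_k ∧ dx_i ∧ dx_j.
Expand each term, using dx_k ∧ dx_i ∧ dx_j = sgn(permutation) dx_{(a)} ∧ dx_{(b)} ∧ dx_{(c)} with (a < b < c) sorted:
  d(2*x^2 - 3*y*z + 2*z^2) includes (∂/∂z)(2*x^2 - 3*y*z + 2*z^2) dz = (-3*y + 4*z) dz, which multiplied by dx ∧ dy gives (-3*y + 4*z) dx ∧ dy ∧ dz
  d(x*y) includes (∂/∂y)(x*y) dy = (x) dy, which multiplied by dx ∧ dz gives (-x) dx ∧ dy ∧ dz
Collecting like 3-forms: d(omega) = (-x - 3*y + 4*z) dx ∧ dy ∧ dz.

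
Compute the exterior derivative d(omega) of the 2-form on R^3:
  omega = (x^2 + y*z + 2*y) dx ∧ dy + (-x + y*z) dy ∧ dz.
d(omega) = (y - 1) dx ∧ dy ∧ dz

For a 2-form omega = sum_{i<j} g_{ij} dx_i ∧ dx_j, the exterior derivative is
  d(omega) = sum_{i<j} d(g_{ij}) ∧ dx_i ∧ dx_j = sum_{i<j, k} (∂g_{ij}/∂x_k) dx_k ∧ dx_i ∧ dx_j.
Expand each term, using dx_k ∧ dx_i ∧ dx_j = sgn(permutation) dx_{(a)} ∧ dx_{(b)} ∧ dx_{(c)} with (a < b < c) sorted:
  d(x^2 + y*z + 2*y) includes (∂/∂z)(x^2 + y*z + 2*y) dz = (y) dz, which multiplied by dx ∧ dy gives (y) dx ∧ dy ∧ dz
  d(-x + y*z) includes (∂/∂x)(-x + y*z) dx = (-1) dx, which multiplied by dy ∧ dz gives (-1) dx ∧ dy ∧ dz
Collecting like 3-forms: d(omega) = (y - 1) dx ∧ dy ∧ dz.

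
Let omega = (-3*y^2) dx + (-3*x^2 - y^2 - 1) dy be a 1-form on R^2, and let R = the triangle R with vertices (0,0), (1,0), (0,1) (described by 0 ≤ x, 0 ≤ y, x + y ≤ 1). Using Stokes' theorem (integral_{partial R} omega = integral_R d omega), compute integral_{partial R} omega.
integral_(partial R) omega = 0

Stokes: integral_partial_R omega = integral_R d omega with d omega = (∂Q/∂x - ∂P/∂y) dx ∧ dy.
  ∂Q/∂x = -6*x
  ∂P/∂y = -6*y
  integrand = ∂Q/∂x - ∂P/∂y = -6*x + 6*y.
Integrating over R: integral_0^1 integral_0^{1-x} (-6*x + 6*y) dy dx = 0.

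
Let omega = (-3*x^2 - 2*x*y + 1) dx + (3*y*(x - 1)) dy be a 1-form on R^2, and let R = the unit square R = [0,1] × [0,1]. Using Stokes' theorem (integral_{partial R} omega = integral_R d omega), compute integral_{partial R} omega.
integral_(partial R) omega = 5/2

Stokes: integral_partial_R omega = integral_R d omega with d omega = (∂Q/∂x - ∂P/∂y) dx ∧ dy.
  ∂Q/∂x = 3*y
  ∂P/∂y = -2*x
  integrand = ∂Q/∂x - ∂P/∂y = 2*x + 3*y.
Integrating over R: integral_0^1 integral_0^1 (2*x + 3*y) dx dy = 5/2.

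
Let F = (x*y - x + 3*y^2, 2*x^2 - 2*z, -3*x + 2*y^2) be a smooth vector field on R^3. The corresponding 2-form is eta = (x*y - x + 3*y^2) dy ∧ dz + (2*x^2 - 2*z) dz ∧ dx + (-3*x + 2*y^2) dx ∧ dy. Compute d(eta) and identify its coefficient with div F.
d(eta) = (y - 1) dx ∧ dy ∧ dz; div F = y - 1

For a 2-form in R^3 of the form above, applying d gives a 3-form with coefficient ∂P/∂x + ∂Q/∂y + ∂R/∂z:
  ∂P/∂x = y - 1
  ∂Q/∂y = 0
  ∂R/∂z = 0
Sum = y - 1, which is exactly div F.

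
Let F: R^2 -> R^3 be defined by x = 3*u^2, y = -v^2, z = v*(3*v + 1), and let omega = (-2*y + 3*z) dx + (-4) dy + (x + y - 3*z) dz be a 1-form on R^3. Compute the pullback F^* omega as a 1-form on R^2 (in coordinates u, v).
F^* omega = (6*u*v*(11*v + 3)) du + (18*u^2*v + 3*u^2 - 60*v^3 - 28*v^2 + 5*v) dv

Using F^*(f dg) = (f ∘ F) d(g ∘ F), substitute each coordinate x_i by F_i(u, v) in f_i, and replace dx_i by d F_i = (∂F_i/∂u) du + (∂F_i/∂v) dv.
  For the x component: f_1(F) = v*(11*v + 3); d F_1 = (6*u) du + (0) dv
  For the y component: f_2(F) = -4; d F_2 = (0) du + (-2*v) dv
  For the z component: f_3(F) = 3*u^2 - 10*v^2 - 3*v; d F_3 = (0) du + (6*v + 1) dv
Combining and collecting du, dv coefficients:
  coeff of du: 6*u*v*(11*v + 3)
  coeff of dv: 18*u^2*v + 3*u^2 - 60*v^3 - 28*v^2 + 5*v
F^* omega = (6*u*v*(11*v + 3)) du + (18*u^2*v + 3*u^2 - 60*v^3 - 28*v^2 + 5*v) dv.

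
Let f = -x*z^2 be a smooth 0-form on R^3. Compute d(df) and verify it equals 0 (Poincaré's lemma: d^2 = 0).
d(df) = 0

Step 1: df = sum_i (∂f/∂x_i) dx_i = (-z^2) dx + (0) dy + (-2*x*z) dz.
Step 2: Apply d again. Using the 1-form formula, the coefficient of dx ∧ dy in d(df) is ∂^2 f/∂x ∂y - ∂^2 f/∂y ∂x = (0) - (0) = 0 (equality of mixed partials for smooth f).
Similarly for dx ∧ dz and dy ∧ dz — all coefficients vanish. So d(df) = 0.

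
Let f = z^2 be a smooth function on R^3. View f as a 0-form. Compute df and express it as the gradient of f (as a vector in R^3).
df = (0) dx + (0) dy + (2*z) dz; grad f = (0, 0, 2*z)

For a 0-form f, d f = (∂f/∂x) dx + (∂f/∂y) dy + (∂f/∂z) dz. The components of the vector representation are exactly the entries of grad f in Cartesian coordinates:
  ∂f/∂x = 0
  ∂f/∂y = 0
  ∂f/∂z = 2*z.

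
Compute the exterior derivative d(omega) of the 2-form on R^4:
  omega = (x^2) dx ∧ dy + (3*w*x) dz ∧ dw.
d(omega) = (3*w) dx ∧ dz ∧ dw

For a 2-form omega = sum_{i<j} g_{ij} dx_i ∧ dx_j, the exterior derivative is
  d(omega) = sum_{i<j} d(g_{ij}) ∧ dx_i ∧ dx_j = sum_{i<j, k} (∂g_{ij}/∂x_k) dx_k ∧ dx_i ∧ dx_j.
Expand each term, using dx_k ∧ dx_i ∧ dx_j = sgn(permutation) dx_{(a)} ∧ dx_{(b)} ∧ dx_{(c)} with (a < b < c) sorted:
  d(3*w*x) includes (∂/∂x)(3*w*x) dx = (3*w) dx, which multiplied by dz ∧ dw gives (3*w) dx ∧ dz ∧ dw
Collecting like 3-forms: d(omega) = (3*w) dx ∧ dz ∧ dw.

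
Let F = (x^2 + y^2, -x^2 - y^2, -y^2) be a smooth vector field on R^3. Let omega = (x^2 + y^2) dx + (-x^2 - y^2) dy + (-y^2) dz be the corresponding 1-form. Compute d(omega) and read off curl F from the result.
d(omega) = (-2*y) dy ∧ dz + (0) dz ∧ dx + (-2*x - 2*y) dx ∧ dy; curl F = (-2*y, 0, -2*x - 2*y)

d omega = sum_{i<j} (∂f_j/∂x_i - ∂f_i/∂x_j) dx_i ∧ dx_j. Under the identification (dy ∧ dz, dz ∧ dx, dx ∧ dy) ↔ (e_x, e_y, e_z), the coefficients are exactly the components of curl F. Compute:
  ∂R/∂y - ∂Q/∂z = (-2*y) - (0) = -2*y
  ∂P/∂z - ∂R/∂x = (0) - (0) = 0
  ∂Q/∂x - ∂P/∂y = (-2*x) - (2*y) = -2*x - 2*y.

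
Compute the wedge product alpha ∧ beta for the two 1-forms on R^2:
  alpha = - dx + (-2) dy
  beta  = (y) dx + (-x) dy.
alpha ∧ beta = (x + 2*y) dx ∧ dy

Distribute the wedge, using dx_i ∧ dx_j = -dx_j ∧ dx_i and dx_i ∧ dx_i = 0. For each pair (i, j) with i < j, the coefficient of dx_i ∧ dx_j in alpha ∧ beta is (alpha_i * beta_j - alpha_j * beta_i). Collecting: alpha ∧ beta = (x + 2*y) dx ∧ dy.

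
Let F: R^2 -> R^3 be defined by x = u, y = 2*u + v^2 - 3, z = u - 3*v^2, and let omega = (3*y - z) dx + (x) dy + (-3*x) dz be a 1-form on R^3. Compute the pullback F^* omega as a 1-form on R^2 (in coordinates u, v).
F^* omega = (4*u + 6*v^2 - 9) du + (20*u*v) dv

Using F^*(f dg) = (f ∘ F) d(g ∘ F), substitute each coordinate x_i by F_i(u, v) in f_i, and replace dx_i by d F_i = (∂F_i/∂u) du + (∂F_i/∂v) dv.
  For the x component: f_1(F) = 5*u + 6*v^2 - 9; d F_1 = (1) du + (0) dv
  For the y component: f_2(F) = u; d F_2 = (2) du + (2*v) dv
  For the z component: f_3(F) = -3*u; d F_3 = (1) du + (-6*v) dv
Combining and collecting du, dv coefficients:
  coeff of du: 4*u + 6*v^2 - 9
  coeff of dv: 20*u*v
F^* omega = (4*u + 6*v^2 - 9) du + (20*u*v) dv.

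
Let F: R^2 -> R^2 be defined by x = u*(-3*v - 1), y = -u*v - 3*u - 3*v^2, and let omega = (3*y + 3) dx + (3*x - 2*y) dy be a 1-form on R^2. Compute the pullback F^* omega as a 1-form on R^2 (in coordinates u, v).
F^* omega = (16*u*v^2 + 48*u*v + 21*v^3 - 9*v^2 - 9*v - 3) du + (16*u^2*v + 24*u^2 + 63*u*v^2 - 18*u*v - 9*u - 36*v^3) dv

Using F^*(f dg) = (f ∘ F) d(g ∘ F), substitute each coordinate x_i by F_i(u, v) in f_i, and replace dx_i by d F_i = (∂F_i/∂u) du + (∂F_i/∂v) dv.
  For the x component: f_1(F) = -3*u*v - 9*u - 9*v^2 + 3; d F_1 = (-3*v - 1) du + (-3*u) dv
  For the y component: f_2(F) = -7*u*v + 3*u + 6*v^2; d F_2 = (-v - 3) du + (-u - 6*v) dv
Combining and collecting du, dv coefficients:
  coeff of du: 16*u*v^2 + 48*u*v + 21*v^3 - 9*v^2 - 9*v - 3
  coeff of dv: 16*u^2*v + 24*u^2 + 63*u*v^2 - 18*u*v - 9*u - 36*v^3
F^* omega = (16*u*v^2 + 48*u*v + 21*v^3 - 9*v^2 - 9*v - 3) du + (16*u^2*v + 24*u^2 + 63*u*v^2 - 18*u*v - 9*u - 36*v^3) dv.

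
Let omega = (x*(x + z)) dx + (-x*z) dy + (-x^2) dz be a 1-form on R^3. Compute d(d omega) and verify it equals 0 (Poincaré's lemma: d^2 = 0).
d(d omega) = 0

Step 1: d omega = sum_{i<j} (∂f_j/∂x_i - ∂f_i/∂x_j) dx_i ∧ dx_j:
  coeff of dx ∧ dy: -z
  coeff of dx ∧ dz: -3*x
  coeff of dy ∧ dz: x
Step 2: Apply d again to each 2-form coefficient. The only possible 3-form in R^3 is dx ∧ dy ∧ dz, with coefficient
  ∂(coeff of dy∧dz)/∂x - ∂(coeff of dx∧dz)/∂y + ∂(coeff of dx∧dy)/∂z
  = ∂/∂x (x) - ∂/∂y (-3*x) + ∂/∂z (-z).
Each of these terms simplifies to sums of mixed partials that cancel in pairs. The result is 0 (by equality of mixed partials for smooth functions — Schwarz / Clairaut).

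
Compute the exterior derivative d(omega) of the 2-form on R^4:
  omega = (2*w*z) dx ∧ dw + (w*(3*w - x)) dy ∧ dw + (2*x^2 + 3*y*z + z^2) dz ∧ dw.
d(omega) = (-2*w + 4*x) dx ∧ dz ∧ dw + (-w) dx ∧ dy ∧ dw + (3*z) dy ∧ dz ∧ dw

For a 2-form omega = sum_{i<j} g_{ij} dx_i ∧ dx_j, the exterior derivative is
  d(omega) = sum_{i<j} d(g_{ij}) ∧ dx_i ∧ dx_j = sum_{i<j, k} (∂g_{ij}/∂x_k) dx_k ∧ dx_i ∧ dx_j.
Expand each term, using dx_k ∧ dx_i ∧ dx_j = sgn(permutation) dx_{(a)} ∧ dx_{(b)} ∧ dx_{(c)} with (a < b < c) sorted:
  d(2*w*z) includes (∂/∂z)(2*w*z) dz = (2*w) dz, which multiplied by dx ∧ dw gives (-2*w) dx ∧ dz ∧ dw
  d(w*(3*w - x)) includes (∂/∂x)(w*(3*w - x)) dx = (-w) dx, which multiplied by dy ∧ dw gives (-w) dx ∧ dy ∧ dw
  d(2*x^2 + 3*y*z + z^2) includes (∂/∂x)(2*x^2 + 3*y*z + z^2) dx = (4*x) dx, which multiplied by dz ∧ dw gives (4*x) dx ∧ dz ∧ dw
  d(2*x^2 + 3*y*z + z^2) includes (∂/∂y)(2*x^2 + 3*y*z + z^2) dy = (3*z) dy, which multiplied by dz ∧ dw gives (3*z) dy ∧ dz ∧ dw
Collecting like 3-forms: d(omega) = (-2*w + 4*x) dx ∧ dz ∧ dw + (-w) dx ∧ dy ∧ dw + (3*z) dy ∧ dz ∧ dw.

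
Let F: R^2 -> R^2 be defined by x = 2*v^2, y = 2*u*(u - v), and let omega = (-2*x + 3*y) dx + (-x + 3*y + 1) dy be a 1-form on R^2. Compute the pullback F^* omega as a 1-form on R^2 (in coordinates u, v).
F^* omega = (24*u^3 - 36*u^2*v + 4*u*v^2 + 4*u + 4*v^3 - 2*v) du + (-12*u^3 + 36*u^2*v - 20*u*v^2 - 2*u - 16*v^3) dv

Using F^*(f dg) = (f ∘ F) d(g ∘ F), substitute each coordinate x_i by F_i(u, v) in f_i, and replace dx_i by d F_i = (∂F_i/∂u) du + (∂F_i/∂v) dv.
  For the x component: f_1(F) = 6*u^2 - 6*u*v - 4*v^2; d F_1 = (0) du + (4*v) dv
  For the y component: f_2(F) = 6*u^2 - 6*u*v - 2*v^2 + 1; d F_2 = (4*u - 2*v) du + (-2*u) dv
Combining and collecting du, dv coefficients:
  coeff of du: 24*u^3 - 36*u^2*v + 4*u*v^2 + 4*u + 4*v^3 - 2*v
  coeff of dv: -12*u^3 + 36*u^2*v - 20*u*v^2 - 2*u - 16*v^3
F^* omega = (24*u^3 - 36*u^2*v + 4*u*v^2 + 4*u + 4*v^3 - 2*v) du + (-12*u^3 + 36*u^2*v - 20*u*v^2 - 2*u - 16*v^3) dv.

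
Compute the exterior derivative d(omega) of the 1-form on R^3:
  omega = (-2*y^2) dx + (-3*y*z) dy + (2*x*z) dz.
d(omega) = (4*y) dx ∧ dy + (2*z) dx ∧ dz + (3*y) dy ∧ dz

For a 1-form omega = sum_i f_i dx_i, the exterior derivative is
  d(omega) = sum_{i < j} (∂f_j/∂x_i - ∂f_i/∂x_j) dx_i ∧ dx_j.
  coefficient of dx ∧ dy: ∂f_2/∂x - ∂f_1/∂y = ∂(-3*y*z)/∂x - ∂(-2*y^2)/∂y = 4*y
  coefficient of dx ∧ dz: ∂f_3/∂x - ∂f_1/∂z = ∂(2*x*z)/∂x - ∂(-2*y^2)/∂z = 2*z
  coefficient of dy ∧ dz: ∂f_3/∂y - ∂f_2/∂z = ∂(2*x*z)/∂y - ∂(-3*y*z)/∂z = 3*y
Assembling: d(omega) = (4*y) dx ∧ dy + (2*z) dx ∧ dz + (3*y) dy ∧ dz.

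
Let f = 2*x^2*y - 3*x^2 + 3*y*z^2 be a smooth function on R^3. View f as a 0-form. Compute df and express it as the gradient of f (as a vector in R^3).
df = (2*x*(2*y - 3)) dx + (2*x^2 + 3*z^2) dy + (6*y*z) dz; grad f = (2*x*(2*y - 3), 2*x^2 + 3*z^2, 6*y*z)

For a 0-form f, d f = (∂f/∂x) dx + (∂f/∂y) dy + (∂f/∂z) dz. The components of the vector representation are exactly the entries of grad f in Cartesian coordinates:
  ∂f/∂x = 2*x*(2*y - 3)
  ∂f/∂y = 2*x^2 + 3*z^2
  ∂f/∂z = 6*y*z.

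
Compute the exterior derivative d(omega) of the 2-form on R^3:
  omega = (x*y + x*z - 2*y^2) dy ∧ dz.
d(omega) = (y + z) dx ∧ dy ∧ dz

For a 2-form omega = sum_{i<j} g_{ij} dx_i ∧ dx_j, the exterior derivative is
  d(omega) = sum_{i<j} d(g_{ij}) ∧ dx_i ∧ dx_j = sum_{i<j, k} (∂g_{ij}/∂x_k) dx_k ∧ dx_i ∧ dx_j.
Expand each term, using dx_k ∧ dx_i ∧ dx_j = sgn(permutation) dx_{(a)} ∧ dx_{(b)} ∧ dx_{(c)} with (a < b < c) sorted:
  d(x*y + x*z - 2*y^2) includes (∂/∂x)(x*y + x*z - 2*y^2) dx = (y + z) dx, which multiplied by dy ∧ dz gives (y + z) dx ∧ dy ∧ dz
Collecting like 3-forms: d(omega) = (y + z) dx ∧ dy ∧ dz.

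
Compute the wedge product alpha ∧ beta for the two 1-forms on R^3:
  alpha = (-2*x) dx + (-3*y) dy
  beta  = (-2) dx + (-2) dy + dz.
alpha ∧ beta = (4*x - 6*y) dx ∧ dy + (-2*x) dx ∧ dz + (-3*y) dy ∧ dz

Distribute the wedge, using dx_i ∧ dx_j = -dx_j ∧ dx_i and dx_i ∧ dx_i = 0. For each pair (i, j) with i < j, the coefficient of dx_i ∧ dx_j in alpha ∧ beta is (alpha_i * beta_j - alpha_j * beta_i). Collecting: alpha ∧ beta = (4*x - 6*y) dx ∧ dy + (-2*x) dx ∧ dz + (-3*y) dy ∧ dz.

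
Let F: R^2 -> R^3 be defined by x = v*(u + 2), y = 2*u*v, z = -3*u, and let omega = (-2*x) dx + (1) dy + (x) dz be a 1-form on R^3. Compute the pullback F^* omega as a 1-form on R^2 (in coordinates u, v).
F^* omega = (v*(-2*u*v - 3*u - 4*v - 4)) du + (-2*u^2*v - 8*u*v + 2*u - 8*v) dv

Using F^*(f dg) = (f ∘ F) d(g ∘ F), substitute each coordinate x_i by F_i(u, v) in f_i, and replace dx_i by d F_i = (∂F_i/∂u) du + (∂F_i/∂v) dv.
  For the x component: f_1(F) = 2*v*(-u - 2); d F_1 = (v) du + (u + 2) dv
  For the y component: f_2(F) = 1; d F_2 = (2*v) du + (2*u) dv
  For the z component: f_3(F) = v*(u + 2); d F_3 = (-3) du + (0) dv
Combining and collecting du, dv coefficients:
  coeff of du: v*(-2*u*v - 3*u - 4*v - 4)
  coeff of dv: -2*u^2*v - 8*u*v + 2*u - 8*v
F^* omega = (v*(-2*u*v - 3*u - 4*v - 4)) du + (-2*u^2*v - 8*u*v + 2*u - 8*v) dv.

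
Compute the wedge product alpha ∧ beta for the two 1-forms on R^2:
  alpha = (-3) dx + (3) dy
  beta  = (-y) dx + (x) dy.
alpha ∧ beta = (-3*x + 3*y) dx ∧ dy

Distribute the wedge, using dx_i ∧ dx_j = -dx_j ∧ dx_i and dx_i ∧ dx_i = 0. For each pair (i, j) with i < j, the coefficient of dx_i ∧ dx_j in alpha ∧ beta is (alpha_i * beta_j - alpha_j * beta_i). Collecting: alpha ∧ beta = (-3*x + 3*y) dx ∧ dy.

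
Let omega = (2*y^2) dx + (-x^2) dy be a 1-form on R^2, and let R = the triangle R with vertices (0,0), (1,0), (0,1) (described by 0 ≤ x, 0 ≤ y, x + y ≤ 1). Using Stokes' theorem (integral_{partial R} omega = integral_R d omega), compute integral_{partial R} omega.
integral_(partial R) omega = -1

Stokes: integral_partial_R omega = integral_R d omega with d omega = (∂Q/∂x - ∂P/∂y) dx ∧ dy.
  ∂Q/∂x = -2*x
  ∂P/∂y = 4*y
  integrand = ∂Q/∂x - ∂P/∂y = -2*x - 4*y.
Integrating over R: integral_0^1 integral_0^{1-x} (-2*x - 4*y) dy dx = -1.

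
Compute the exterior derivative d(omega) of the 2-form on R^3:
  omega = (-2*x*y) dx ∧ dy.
d(omega) = 0

For a 2-form omega = sum_{i<j} g_{ij} dx_i ∧ dx_j, the exterior derivative is
  d(omega) = sum_{i<j} d(g_{ij}) ∧ dx_i ∧ dx_j = sum_{i<j, k} (∂g_{ij}/∂x_k) dx_k ∧ dx_i ∧ dx_j.
Expand each term, using dx_k ∧ dx_i ∧ dx_j = sgn(permutation) dx_{(a)} ∧ dx_{(b)} ∧ dx_{(c)} with (a < b < c) sorted:

Collecting like 3-forms: d(omega) = 0.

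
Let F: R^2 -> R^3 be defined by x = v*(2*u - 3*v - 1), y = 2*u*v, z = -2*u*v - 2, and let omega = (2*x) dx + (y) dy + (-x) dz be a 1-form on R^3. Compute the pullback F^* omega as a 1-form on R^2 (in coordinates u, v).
F^* omega = (v^2*(16*u - 18*v - 6)) du + (2*v*(8*u^2 - 21*u*v - 5*u + 18*v^2 + 9*v + 1)) dv

Using F^*(f dg) = (f ∘ F) d(g ∘ F), substitute each coordinate x_i by F_i(u, v) in f_i, and replace dx_i by d F_i = (∂F_i/∂u) du + (∂F_i/∂v) dv.
  For the x component: f_1(F) = 2*v*(2*u - 3*v - 1); d F_1 = (2*v) du + (2*u - 6*v - 1) dv
  For the y component: f_2(F) = 2*u*v; d F_2 = (2*v) du + (2*u) dv
  For the z component: f_3(F) = v*(-2*u + 3*v + 1); d F_3 = (-2*v) du + (-2*u) dv
Combining and collecting du, dv coefficients:
  coeff of du: v^2*(16*u - 18*v - 6)
  coeff of dv: 2*v*(8*u^2 - 21*u*v - 5*u + 18*v^2 + 9*v + 1)
F^* omega = (v^2*(16*u - 18*v - 6)) du + (2*v*(8*u^2 - 21*u*v - 5*u + 18*v^2 + 9*v + 1)) dv.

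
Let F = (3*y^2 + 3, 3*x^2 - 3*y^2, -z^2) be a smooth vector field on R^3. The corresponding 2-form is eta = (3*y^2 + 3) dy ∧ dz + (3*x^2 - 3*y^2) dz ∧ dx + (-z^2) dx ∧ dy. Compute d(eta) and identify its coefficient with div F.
d(eta) = (-6*y - 2*z) dx ∧ dy ∧ dz; div F = -6*y - 2*z

For a 2-form in R^3 of the form above, applying d gives a 3-form with coefficient ∂P/∂x + ∂Q/∂y + ∂R/∂z:
  ∂P/∂x = 0
  ∂Q/∂y = -6*y
  ∂R/∂z = -2*z
Sum = -6*y - 2*z, which is exactly div F.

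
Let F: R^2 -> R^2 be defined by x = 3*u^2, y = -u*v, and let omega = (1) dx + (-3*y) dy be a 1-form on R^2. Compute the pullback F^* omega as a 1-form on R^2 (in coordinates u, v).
F^* omega = (3*u*(2 - v^2)) du + (-3*u^2*v) dv

Using F^*(f dg) = (f ∘ F) d(g ∘ F), substitute each coordinate x_i by F_i(u, v) in f_i, and replace dx_i by d F_i = (∂F_i/∂u) du + (∂F_i/∂v) dv.
  For the x component: f_1(F) = 1; d F_1 = (6*u) du + (0) dv
  For the y component: f_2(F) = 3*u*v; d F_2 = (-v) du + (-u) dv
Combining and collecting du, dv coefficients:
  coeff of du: 3*u*(2 - v^2)
  coeff of dv: -3*u^2*v
F^* omega = (3*u*(2 - v^2)) du + (-3*u^2*v) dv.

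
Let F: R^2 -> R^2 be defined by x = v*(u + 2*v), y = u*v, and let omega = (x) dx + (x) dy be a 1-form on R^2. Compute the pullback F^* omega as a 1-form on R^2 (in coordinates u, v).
F^* omega = (2*v^2*(u + 2*v)) du + (2*v*(u^2 + 4*u*v + 4*v^2)) dv

Using F^*(f dg) = (f ∘ F) d(g ∘ F), substitute each coordinate x_i by F_i(u, v) in f_i, and replace dx_i by d F_i = (∂F_i/∂u) du + (∂F_i/∂v) dv.
  For the x component: f_1(F) = v*(u + 2*v); d F_1 = (v) du + (u + 4*v) dv
  For the y component: f_2(F) = v*(u + 2*v); d F_2 = (v) du + (u) dv
Combining and collecting du, dv coefficients:
  coeff of du: 2*v^2*(u + 2*v)
  coeff of dv: 2*v*(u^2 + 4*u*v + 4*v^2)
F^* omega = (2*v^2*(u + 2*v)) du + (2*v*(u^2 + 4*u*v + 4*v^2)) dv.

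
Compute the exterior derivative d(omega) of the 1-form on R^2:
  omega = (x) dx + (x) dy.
d(omega) = (1) dx ∧ dy

For a 1-form omega = sum_i f_i dx_i, the exterior derivative is
  d(omega) = sum_{i < j} (∂f_j/∂x_i - ∂f_i/∂x_j) dx_i ∧ dx_j.
  coefficient of dx ∧ dy: ∂f_2/∂x - ∂f_1/∂y = ∂(x)/∂x - ∂(x)/∂y = 1
Assembling: d(omega) = (1) dx ∧ dy.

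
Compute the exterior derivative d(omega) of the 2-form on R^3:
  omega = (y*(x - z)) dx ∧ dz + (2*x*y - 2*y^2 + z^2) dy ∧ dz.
d(omega) = (-x + 2*y + z) dx ∧ dy ∧ dz

For a 2-form omega = sum_{i<j} g_{ij} dx_i ∧ dx_j, the exterior derivative is
  d(omega) = sum_{i<j} d(g_{ij}) ∧ dx_i ∧ dx_j = sum_{i<j, k} (∂g_{ij}/∂x_k) dx_k ∧ dx_i ∧ dx_j.
Expand each term, using dx_k ∧ dx_i ∧ dx_j = sgn(permutation) dx_{(a)} ∧ dx_{(b)} ∧ dx_{(c)} with (a < b < c) sorted:
  d(y*(x - z)) includes (∂/∂y)(y*(x - z)) dy = (x - z) dy, which multiplied by dx ∧ dz gives (-x + z) dx ∧ dy ∧ dz
  d(2*x*y - 2*y^2 + z^2) includes (∂/∂x)(2*x*y - 2*y^2 + z^2) dx = (2*y) dx, which multiplied by dy ∧ dz gives (2*y) dx ∧ dy ∧ dz
Collecting like 3-forms: d(omega) = (-x + 2*y + z) dx ∧ dy ∧ dz.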